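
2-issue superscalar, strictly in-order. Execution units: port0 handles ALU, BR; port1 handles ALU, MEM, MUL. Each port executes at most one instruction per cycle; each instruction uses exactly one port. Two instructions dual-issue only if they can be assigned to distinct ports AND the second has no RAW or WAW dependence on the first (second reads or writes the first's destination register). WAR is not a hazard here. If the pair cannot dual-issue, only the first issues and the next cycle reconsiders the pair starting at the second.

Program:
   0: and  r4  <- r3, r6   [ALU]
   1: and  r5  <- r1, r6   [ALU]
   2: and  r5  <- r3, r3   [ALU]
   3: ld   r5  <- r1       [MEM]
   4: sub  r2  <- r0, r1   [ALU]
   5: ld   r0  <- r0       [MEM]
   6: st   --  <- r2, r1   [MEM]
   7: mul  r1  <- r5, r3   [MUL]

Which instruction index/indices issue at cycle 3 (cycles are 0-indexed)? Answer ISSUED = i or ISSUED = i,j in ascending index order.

#0 head=0: and.ALU and.ALU i0+i1 pair
#1 head=2: and.ALU i2 WAW r5
#2 head=3: ld.MEM sub.ALU i3+i4 pair
#3 head=5: ld.MEM i5 no-port MEM/MEM
#4 head=6: st.MEM i6 no-port MEM/MUL
#5 head=7: mul.MUL i7 tail

ISSUED = 5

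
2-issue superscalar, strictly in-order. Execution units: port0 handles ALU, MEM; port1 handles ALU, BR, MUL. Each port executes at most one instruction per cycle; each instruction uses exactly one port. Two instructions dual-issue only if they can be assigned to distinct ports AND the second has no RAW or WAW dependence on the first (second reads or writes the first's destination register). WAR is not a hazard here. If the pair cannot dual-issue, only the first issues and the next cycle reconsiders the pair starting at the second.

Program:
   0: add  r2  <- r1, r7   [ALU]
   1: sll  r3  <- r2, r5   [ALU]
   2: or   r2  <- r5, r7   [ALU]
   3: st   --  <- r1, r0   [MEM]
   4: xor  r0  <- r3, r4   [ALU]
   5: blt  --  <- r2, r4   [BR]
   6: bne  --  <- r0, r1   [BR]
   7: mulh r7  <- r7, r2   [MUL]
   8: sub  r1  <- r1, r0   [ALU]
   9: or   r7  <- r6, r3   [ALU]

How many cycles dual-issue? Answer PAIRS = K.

#0 head=0: add.ALU i0 RAW r2
#1 head=1: sll.ALU;or.ALU i1/i2 dual
#2 head=3: st.MEM;xor.ALU i3/i4 dual
#3 head=5: blt.BR i5 no-port BR/BR
#4 head=6: bne.BR i6 no-port BR/MUL
#5 head=7: mulh.MUL;sub.ALU i7/i8 dual
#6 head=9: or.ALU i9 tail

PAIRS = 3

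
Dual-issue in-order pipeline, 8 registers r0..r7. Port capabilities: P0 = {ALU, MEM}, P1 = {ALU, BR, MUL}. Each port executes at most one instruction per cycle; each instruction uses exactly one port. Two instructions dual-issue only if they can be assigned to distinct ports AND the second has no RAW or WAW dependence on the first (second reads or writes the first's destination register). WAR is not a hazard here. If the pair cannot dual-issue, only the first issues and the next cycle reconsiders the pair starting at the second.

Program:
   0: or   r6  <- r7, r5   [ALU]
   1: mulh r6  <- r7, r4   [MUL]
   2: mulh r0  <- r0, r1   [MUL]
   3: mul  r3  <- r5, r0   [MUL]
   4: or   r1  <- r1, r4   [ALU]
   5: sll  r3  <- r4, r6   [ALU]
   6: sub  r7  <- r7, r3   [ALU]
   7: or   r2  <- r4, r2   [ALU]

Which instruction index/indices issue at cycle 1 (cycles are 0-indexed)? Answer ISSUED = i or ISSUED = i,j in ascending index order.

ISSUED = 1

c0: i0 or  WAW r6
c1: i1 mulh  no-port MUL/MUL
c2: i2 mulh  no-port MUL/MUL
c3: i3/i4 mul;or  pair
c4: i5 sll  RAW r3
c5: i6/i7 sub;or  pair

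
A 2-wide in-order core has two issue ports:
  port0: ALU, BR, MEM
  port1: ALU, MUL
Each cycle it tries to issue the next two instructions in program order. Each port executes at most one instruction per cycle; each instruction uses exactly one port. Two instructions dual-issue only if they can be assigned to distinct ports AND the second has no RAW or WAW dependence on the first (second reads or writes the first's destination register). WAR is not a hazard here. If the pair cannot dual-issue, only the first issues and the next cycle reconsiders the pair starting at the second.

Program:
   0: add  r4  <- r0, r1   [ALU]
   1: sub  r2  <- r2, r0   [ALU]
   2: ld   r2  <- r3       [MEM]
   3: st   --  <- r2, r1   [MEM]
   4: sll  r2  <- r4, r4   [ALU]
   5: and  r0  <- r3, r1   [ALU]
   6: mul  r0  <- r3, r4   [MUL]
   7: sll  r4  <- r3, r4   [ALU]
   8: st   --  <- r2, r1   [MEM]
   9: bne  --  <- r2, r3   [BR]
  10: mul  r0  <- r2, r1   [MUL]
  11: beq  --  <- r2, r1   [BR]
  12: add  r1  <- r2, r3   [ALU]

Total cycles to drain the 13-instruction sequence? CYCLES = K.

  cy0 -> i0+i1 (add+sub) pair
  cy1 -> i2 (ld) no-port MEM/MEM
  cy2 -> i3+i4 (st+sll) pair
  cy3 -> i5 (and) WAW r0
  cy4 -> i6+i7 (mul+sll) pair
  cy5 -> i8 (st) no-port MEM/BR
  cy6 -> i9+i10 (bne+mul) pair
  cy7 -> i11+i12 (beq+add) pair

CYCLES = 8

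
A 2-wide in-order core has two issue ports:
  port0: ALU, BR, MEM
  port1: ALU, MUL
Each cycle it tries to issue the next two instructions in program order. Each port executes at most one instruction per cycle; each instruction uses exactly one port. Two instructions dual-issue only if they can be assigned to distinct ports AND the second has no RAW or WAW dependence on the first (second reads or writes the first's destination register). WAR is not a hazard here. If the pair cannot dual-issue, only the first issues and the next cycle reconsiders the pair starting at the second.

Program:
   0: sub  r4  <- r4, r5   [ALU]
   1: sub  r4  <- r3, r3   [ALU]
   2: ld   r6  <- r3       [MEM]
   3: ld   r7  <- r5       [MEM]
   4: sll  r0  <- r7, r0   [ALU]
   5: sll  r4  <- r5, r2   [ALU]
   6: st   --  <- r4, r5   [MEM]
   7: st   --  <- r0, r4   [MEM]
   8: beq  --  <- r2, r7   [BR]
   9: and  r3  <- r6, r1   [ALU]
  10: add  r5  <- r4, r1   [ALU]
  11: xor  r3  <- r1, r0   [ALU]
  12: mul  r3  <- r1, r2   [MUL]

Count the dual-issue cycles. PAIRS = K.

c0: i0 sub.ALU  WAW r4
c1: i1,i2 sub.ALU/ld.MEM  pair
c2: i3 ld.MEM  RAW r7
c3: i4,i5 sll.ALU/sll.ALU  pair
c4: i6 st.MEM  no-port MEM/MEM
c5: i7 st.MEM  no-port MEM/BR
c6: i8,i9 beq.BR/and.ALU  pair
c7: i10,i11 add.ALU/xor.ALU  pair
c8: i12 mul.MUL  tail

PAIRS = 4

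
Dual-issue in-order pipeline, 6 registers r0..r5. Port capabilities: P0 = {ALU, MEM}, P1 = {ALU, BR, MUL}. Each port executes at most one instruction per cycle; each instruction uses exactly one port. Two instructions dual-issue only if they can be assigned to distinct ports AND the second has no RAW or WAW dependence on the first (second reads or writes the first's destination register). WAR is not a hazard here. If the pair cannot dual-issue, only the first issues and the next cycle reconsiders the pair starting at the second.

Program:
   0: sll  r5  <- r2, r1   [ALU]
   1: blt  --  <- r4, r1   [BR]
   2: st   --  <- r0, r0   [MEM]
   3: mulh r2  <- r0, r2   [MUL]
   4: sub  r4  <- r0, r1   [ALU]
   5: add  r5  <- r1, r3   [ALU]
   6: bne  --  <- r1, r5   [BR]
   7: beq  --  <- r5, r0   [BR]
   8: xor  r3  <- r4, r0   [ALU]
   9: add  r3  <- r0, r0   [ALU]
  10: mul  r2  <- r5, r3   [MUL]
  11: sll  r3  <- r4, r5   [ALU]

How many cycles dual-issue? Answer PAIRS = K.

PAIRS = 5

[0] i0,i1  sll.ALU/blt.BR  -- 2-wide
[1] i2,i3  st.MEM/mulh.MUL  -- 2-wide
[2] i4,i5  sub.ALU/add.ALU  -- 2-wide
[3] i6  bne.BR  -- no-port BR/BR
[4] i7,i8  beq.BR/xor.ALU  -- 2-wide
[5] i9  add.ALU  -- RAW r3
[6] i10,i11  mul.MUL/sll.ALU  -- 2-wide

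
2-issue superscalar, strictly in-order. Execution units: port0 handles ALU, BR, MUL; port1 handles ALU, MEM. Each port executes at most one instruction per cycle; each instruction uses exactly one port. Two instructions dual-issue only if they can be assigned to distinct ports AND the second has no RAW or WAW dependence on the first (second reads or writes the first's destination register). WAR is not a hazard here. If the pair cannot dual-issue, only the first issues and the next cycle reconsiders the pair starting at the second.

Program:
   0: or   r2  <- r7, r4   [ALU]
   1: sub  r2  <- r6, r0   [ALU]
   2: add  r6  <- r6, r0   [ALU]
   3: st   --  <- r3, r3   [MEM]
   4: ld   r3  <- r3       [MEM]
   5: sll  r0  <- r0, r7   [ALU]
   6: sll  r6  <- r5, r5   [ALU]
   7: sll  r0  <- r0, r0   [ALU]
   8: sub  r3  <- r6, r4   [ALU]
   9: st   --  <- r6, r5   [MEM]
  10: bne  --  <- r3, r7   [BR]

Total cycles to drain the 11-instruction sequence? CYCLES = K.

CYCLES = 7

#0 head=0: or.ALU i0 WAW r2
#1 head=1: sub.ALU;add.ALU i1,i2 2-wide
#2 head=3: st.MEM i3 no-port MEM/MEM
#3 head=4: ld.MEM;sll.ALU i4,i5 2-wide
#4 head=6: sll.ALU;sll.ALU i6,i7 2-wide
#5 head=8: sub.ALU;st.MEM i8,i9 2-wide
#6 head=10: bne.BR i10 tail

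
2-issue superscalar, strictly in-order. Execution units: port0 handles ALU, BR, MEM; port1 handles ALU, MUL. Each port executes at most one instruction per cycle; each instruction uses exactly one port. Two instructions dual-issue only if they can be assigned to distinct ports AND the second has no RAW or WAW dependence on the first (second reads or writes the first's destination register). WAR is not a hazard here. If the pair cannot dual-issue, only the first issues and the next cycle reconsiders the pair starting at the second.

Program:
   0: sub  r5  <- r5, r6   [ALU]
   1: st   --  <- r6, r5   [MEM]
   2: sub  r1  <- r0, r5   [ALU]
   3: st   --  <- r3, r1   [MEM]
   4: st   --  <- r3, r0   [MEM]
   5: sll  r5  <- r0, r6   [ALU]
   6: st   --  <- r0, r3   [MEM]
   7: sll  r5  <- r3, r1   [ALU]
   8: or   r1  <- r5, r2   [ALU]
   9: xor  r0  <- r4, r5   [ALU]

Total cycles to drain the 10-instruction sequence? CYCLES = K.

CYCLES = 6

[0] i0  sub.ALU  -- RAW r5
[1] i1&i2  st.MEM;sub.ALU  -- 2-wide
[2] i3  st.MEM  -- no-port MEM/MEM
[3] i4&i5  st.MEM;sll.ALU  -- 2-wide
[4] i6&i7  st.MEM;sll.ALU  -- 2-wide
[5] i8&i9  or.ALU;xor.ALU  -- 2-wide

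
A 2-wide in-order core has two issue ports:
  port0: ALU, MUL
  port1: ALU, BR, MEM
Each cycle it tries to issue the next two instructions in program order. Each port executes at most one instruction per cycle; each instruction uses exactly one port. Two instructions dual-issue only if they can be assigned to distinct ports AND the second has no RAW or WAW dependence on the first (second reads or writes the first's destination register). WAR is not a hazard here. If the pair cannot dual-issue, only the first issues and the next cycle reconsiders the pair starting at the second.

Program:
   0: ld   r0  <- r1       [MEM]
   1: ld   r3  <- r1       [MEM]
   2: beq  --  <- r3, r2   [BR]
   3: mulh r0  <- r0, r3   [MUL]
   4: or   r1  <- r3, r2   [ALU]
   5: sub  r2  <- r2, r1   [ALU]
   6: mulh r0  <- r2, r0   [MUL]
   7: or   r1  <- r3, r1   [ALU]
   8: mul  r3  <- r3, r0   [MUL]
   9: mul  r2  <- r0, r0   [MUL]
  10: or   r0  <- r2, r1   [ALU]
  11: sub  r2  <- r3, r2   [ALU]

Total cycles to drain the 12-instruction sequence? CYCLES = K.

CYCLES = 9

t=0 i0:ld ; no-port MEM/MEM
t=1 i1:ld ; no-port MEM/BR
t=2 i2/i3:beq/mulh ; pair
t=3 i4:or ; RAW r1
t=4 i5:sub ; RAW r2
t=5 i6/i7:mulh/or ; pair
t=6 i8:mul ; no-port MUL/MUL
t=7 i9:mul ; RAW r2
t=8 i10/i11:or/sub ; pair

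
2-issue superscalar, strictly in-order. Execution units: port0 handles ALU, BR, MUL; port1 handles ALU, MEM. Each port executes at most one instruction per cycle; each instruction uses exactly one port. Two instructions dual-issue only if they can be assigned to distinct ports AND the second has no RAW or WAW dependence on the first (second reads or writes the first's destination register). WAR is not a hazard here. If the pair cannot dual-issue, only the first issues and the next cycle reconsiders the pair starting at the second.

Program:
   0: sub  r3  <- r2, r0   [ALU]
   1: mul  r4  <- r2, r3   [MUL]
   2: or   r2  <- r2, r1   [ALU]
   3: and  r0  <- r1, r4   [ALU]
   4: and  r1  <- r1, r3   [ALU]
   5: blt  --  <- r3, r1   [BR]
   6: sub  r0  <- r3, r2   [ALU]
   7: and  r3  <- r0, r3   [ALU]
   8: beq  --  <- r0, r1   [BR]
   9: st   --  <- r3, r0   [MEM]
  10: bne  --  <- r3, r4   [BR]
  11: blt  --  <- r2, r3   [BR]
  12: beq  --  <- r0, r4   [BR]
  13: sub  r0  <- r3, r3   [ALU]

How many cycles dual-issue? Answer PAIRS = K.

PAIRS = 6

[0] i0  sub.ALU  -- RAW r3
[1] i1,i2  mul.MUL+or.ALU  -- pair
[2] i3,i4  and.ALU+and.ALU  -- pair
[3] i5,i6  blt.BR+sub.ALU  -- pair
[4] i7,i8  and.ALU+beq.BR  -- pair
[5] i9,i10  st.MEM+bne.BR  -- pair
[6] i11  blt.BR  -- no-port BR/BR
[7] i12,i13  beq.BR+sub.ALU  -- pair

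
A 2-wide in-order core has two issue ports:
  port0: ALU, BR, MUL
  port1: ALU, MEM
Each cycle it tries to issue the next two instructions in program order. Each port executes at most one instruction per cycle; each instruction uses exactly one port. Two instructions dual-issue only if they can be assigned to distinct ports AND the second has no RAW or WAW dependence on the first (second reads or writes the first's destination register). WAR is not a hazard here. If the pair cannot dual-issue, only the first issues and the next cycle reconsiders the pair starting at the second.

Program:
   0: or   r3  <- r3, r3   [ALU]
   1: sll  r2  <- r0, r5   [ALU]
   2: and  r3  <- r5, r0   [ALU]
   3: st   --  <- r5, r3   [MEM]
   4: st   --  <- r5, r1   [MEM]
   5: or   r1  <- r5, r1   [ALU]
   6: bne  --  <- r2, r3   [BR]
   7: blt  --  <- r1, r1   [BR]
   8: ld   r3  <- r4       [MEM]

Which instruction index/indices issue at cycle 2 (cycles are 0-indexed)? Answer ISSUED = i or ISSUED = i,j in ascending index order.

ISSUED = 3

  cy0 -> i0&i1 (or sll) 2-wide
  cy1 -> i2 (and) RAW r3
  cy2 -> i3 (st) no-port MEM/MEM
  cy3 -> i4&i5 (st or) 2-wide
  cy4 -> i6 (bne) no-port BR/BR
  cy5 -> i7&i8 (blt ld) 2-wide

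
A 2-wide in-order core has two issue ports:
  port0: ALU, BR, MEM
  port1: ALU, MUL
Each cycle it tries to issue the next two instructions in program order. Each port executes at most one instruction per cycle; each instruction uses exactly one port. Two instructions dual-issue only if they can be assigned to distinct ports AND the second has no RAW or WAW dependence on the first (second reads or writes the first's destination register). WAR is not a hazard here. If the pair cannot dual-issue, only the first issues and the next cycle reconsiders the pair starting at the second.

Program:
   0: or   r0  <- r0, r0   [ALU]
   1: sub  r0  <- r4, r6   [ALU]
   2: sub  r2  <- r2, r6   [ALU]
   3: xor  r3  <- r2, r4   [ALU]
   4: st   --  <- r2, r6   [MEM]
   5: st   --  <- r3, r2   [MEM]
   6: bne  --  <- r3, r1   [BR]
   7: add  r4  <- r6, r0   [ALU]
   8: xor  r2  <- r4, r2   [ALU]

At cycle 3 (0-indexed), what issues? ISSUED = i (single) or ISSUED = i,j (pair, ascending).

ISSUED = 5

#0 head=0: or i0 WAW r0
#1 head=1: sub sub i1&i2 2-wide
#2 head=3: xor st i3&i4 2-wide
#3 head=5: st i5 no-port MEM/BR
#4 head=6: bne add i6&i7 2-wide
#5 head=8: xor i8 tail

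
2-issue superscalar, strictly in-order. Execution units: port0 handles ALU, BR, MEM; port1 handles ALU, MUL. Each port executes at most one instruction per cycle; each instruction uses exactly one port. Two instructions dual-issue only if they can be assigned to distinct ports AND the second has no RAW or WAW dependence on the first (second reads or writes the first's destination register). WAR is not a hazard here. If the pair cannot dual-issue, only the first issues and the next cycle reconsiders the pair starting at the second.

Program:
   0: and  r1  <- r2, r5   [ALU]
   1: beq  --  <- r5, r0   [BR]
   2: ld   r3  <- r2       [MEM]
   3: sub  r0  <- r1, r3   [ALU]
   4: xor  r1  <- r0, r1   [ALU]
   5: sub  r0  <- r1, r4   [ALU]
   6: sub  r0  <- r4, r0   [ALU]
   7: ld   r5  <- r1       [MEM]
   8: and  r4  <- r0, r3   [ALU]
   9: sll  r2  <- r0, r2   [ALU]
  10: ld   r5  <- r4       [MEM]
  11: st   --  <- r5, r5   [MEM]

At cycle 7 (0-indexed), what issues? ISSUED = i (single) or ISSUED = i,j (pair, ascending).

ISSUED = 10

c0: i0,i1 and+beq  dual
c1: i2 ld  RAW r3
c2: i3 sub  RAW r0
c3: i4 xor  RAW r1
c4: i5 sub  RAW+WAW r0
c5: i6,i7 sub+ld  dual
c6: i8,i9 and+sll  dual
c7: i10 ld  no-port MEM/MEM
c8: i11 st  tail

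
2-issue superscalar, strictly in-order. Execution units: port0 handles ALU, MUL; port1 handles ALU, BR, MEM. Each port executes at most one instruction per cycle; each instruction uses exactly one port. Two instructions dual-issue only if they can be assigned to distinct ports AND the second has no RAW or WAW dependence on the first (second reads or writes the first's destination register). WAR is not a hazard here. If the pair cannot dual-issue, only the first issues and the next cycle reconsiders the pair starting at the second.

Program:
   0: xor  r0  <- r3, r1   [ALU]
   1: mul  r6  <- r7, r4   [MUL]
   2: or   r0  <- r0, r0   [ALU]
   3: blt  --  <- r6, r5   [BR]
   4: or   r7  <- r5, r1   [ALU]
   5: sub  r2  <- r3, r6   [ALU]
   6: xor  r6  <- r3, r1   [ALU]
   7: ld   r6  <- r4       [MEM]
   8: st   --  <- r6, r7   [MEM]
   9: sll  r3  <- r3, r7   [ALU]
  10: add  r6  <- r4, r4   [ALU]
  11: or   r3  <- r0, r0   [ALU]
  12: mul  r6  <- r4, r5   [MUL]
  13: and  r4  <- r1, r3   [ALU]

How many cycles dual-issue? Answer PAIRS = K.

  cy0 -> i0+i1 (xor.ALU mul.MUL) dual
  cy1 -> i2+i3 (or.ALU blt.BR) dual
  cy2 -> i4+i5 (or.ALU sub.ALU) dual
  cy3 -> i6 (xor.ALU) WAW r6
  cy4 -> i7 (ld.MEM) no-port MEM/MEM
  cy5 -> i8+i9 (st.MEM sll.ALU) dual
  cy6 -> i10+i11 (add.ALU or.ALU) dual
  cy7 -> i12+i13 (mul.MUL and.ALU) dual

PAIRS = 6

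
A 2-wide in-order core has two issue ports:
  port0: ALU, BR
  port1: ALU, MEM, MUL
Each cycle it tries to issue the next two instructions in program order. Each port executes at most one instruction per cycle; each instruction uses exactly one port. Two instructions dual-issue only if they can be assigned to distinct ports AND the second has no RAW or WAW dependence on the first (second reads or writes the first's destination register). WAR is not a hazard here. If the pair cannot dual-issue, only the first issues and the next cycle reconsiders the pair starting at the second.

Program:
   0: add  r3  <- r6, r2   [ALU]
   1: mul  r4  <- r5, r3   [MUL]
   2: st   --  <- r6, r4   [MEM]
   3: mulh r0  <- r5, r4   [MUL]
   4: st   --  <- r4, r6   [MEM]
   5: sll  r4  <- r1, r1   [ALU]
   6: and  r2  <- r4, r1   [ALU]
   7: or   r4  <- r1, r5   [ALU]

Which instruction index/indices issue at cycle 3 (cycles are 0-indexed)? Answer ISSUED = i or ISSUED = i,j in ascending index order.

t=0 i0:add.ALU ; RAW r3
t=1 i1:mul.MUL ; no-port MUL/MEM
t=2 i2:st.MEM ; no-port MEM/MUL
t=3 i3:mulh.MUL ; no-port MUL/MEM
t=4 i4+i5:st.MEM/sll.ALU ; 2-wide
t=5 i6+i7:and.ALU/or.ALU ; 2-wide

ISSUED = 3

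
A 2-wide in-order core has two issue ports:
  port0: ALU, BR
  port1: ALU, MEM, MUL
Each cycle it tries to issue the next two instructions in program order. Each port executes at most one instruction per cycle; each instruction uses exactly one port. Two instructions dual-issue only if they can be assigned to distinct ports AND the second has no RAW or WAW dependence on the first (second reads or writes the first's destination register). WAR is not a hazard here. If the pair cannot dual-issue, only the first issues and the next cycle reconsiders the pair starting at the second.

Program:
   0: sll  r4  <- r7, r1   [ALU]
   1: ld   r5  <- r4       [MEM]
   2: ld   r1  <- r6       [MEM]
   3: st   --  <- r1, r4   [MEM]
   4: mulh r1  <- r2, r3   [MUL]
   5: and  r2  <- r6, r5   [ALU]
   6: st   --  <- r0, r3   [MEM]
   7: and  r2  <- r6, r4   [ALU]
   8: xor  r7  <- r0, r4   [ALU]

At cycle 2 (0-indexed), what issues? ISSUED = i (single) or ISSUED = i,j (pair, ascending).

ISSUED = 2

0. sll @i0  | RAW r4
1. ld @i1  | no-port MEM/MEM
2. ld @i2  | no-port MEM/MEM
3. st @i3  | no-port MEM/MUL
4. mulh and @i4+i5  | dual
5. st and @i6+i7  | dual
6. xor @i8  | tail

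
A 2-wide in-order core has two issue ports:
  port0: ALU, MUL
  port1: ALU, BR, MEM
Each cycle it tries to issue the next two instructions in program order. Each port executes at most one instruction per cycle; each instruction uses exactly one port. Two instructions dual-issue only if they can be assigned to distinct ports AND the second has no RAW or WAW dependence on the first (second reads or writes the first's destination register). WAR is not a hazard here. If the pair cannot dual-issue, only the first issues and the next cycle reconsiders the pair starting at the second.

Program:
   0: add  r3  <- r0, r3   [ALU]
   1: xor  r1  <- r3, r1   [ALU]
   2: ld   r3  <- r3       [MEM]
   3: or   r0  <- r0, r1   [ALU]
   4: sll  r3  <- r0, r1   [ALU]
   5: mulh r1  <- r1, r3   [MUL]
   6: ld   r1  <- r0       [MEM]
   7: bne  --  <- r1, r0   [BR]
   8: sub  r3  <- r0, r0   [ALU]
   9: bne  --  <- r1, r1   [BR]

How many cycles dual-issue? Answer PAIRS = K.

  cy0 -> i0 (add.ALU) RAW r3
  cy1 -> i1,i2 (xor.ALU ld.MEM) 2-wide
  cy2 -> i3 (or.ALU) RAW r0
  cy3 -> i4 (sll.ALU) RAW r3
  cy4 -> i5 (mulh.MUL) WAW r1
  cy5 -> i6 (ld.MEM) no-port MEM/BR
  cy6 -> i7,i8 (bne.BR sub.ALU) 2-wide
  cy7 -> i9 (bne.BR) tail

PAIRS = 2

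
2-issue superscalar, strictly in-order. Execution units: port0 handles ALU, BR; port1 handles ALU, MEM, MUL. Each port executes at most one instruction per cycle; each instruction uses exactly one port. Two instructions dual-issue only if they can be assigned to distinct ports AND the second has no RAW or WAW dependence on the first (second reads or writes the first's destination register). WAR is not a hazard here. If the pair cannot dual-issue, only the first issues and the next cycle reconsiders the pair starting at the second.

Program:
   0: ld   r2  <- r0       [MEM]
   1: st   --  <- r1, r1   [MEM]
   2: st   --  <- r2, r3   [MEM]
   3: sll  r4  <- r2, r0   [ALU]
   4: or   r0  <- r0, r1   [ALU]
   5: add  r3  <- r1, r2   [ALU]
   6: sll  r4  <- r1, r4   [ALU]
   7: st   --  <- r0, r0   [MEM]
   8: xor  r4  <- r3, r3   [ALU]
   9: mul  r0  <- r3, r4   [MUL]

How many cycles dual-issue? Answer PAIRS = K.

PAIRS = 3

0. ld.MEM @i0  | no-port MEM/MEM
1. st.MEM @i1  | no-port MEM/MEM
2. st.MEM+sll.ALU @i2&i3  | 2-wide
3. or.ALU+add.ALU @i4&i5  | 2-wide
4. sll.ALU+st.MEM @i6&i7  | 2-wide
5. xor.ALU @i8  | RAW r4
6. mul.MUL @i9  | tail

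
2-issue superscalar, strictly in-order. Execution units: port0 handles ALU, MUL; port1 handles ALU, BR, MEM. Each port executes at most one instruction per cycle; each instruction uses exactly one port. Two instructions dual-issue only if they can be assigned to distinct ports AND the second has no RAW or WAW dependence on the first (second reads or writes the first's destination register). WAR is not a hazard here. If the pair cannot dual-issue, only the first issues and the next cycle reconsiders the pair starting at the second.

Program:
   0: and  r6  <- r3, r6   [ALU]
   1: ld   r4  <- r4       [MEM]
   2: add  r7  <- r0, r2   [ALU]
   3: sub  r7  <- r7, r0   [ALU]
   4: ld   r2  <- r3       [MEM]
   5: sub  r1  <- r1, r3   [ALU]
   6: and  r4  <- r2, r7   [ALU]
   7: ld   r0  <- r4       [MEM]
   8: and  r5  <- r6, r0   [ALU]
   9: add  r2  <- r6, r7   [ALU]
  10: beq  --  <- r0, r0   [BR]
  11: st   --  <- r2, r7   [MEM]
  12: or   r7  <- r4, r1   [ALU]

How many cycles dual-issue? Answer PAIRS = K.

PAIRS = 5

#0 head=0: and+ld i0/i1 pair
#1 head=2: add i2 RAW+WAW r7
#2 head=3: sub+ld i3/i4 pair
#3 head=5: sub+and i5/i6 pair
#4 head=7: ld i7 RAW r0
#5 head=8: and+add i8/i9 pair
#6 head=10: beq i10 no-port BR/MEM
#7 head=11: st+or i11/i12 pair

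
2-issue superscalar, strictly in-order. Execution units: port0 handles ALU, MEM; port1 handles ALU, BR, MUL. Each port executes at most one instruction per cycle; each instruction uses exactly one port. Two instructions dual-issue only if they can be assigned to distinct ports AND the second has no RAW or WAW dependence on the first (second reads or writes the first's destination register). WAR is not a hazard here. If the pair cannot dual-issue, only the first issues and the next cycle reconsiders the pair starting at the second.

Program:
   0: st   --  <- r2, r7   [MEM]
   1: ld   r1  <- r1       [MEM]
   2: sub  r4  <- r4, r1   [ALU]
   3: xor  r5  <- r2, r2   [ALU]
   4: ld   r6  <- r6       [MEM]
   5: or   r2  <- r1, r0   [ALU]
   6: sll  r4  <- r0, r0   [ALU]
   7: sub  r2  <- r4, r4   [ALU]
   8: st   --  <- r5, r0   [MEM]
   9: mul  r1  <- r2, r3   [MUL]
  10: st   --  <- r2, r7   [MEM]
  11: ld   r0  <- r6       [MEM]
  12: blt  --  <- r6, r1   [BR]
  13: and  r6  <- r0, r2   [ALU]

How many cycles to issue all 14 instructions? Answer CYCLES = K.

0. st.MEM @i0  | no-port MEM/MEM
1. ld.MEM @i1  | RAW r1
2. sub.ALU/xor.ALU @i2,i3  | 2-wide
3. ld.MEM/or.ALU @i4,i5  | 2-wide
4. sll.ALU @i6  | RAW r4
5. sub.ALU/st.MEM @i7,i8  | 2-wide
6. mul.MUL/st.MEM @i9,i10  | 2-wide
7. ld.MEM/blt.BR @i11,i12  | 2-wide
8. and.ALU @i13  | tail

CYCLES = 9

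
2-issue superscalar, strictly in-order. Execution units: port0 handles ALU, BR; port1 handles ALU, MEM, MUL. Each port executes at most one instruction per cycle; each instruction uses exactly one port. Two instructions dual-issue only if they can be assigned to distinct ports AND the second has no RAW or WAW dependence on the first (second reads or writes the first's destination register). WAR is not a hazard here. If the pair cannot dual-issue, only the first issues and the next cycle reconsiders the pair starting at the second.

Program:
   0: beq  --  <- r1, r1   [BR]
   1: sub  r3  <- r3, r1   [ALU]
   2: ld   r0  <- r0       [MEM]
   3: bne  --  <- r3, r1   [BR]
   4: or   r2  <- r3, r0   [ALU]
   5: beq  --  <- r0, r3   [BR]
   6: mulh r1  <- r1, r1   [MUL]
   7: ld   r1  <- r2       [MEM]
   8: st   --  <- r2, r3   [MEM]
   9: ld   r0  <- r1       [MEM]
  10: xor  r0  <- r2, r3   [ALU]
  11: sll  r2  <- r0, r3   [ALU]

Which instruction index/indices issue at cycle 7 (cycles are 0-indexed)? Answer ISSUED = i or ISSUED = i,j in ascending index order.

ISSUED = 10

0. beq.BR/sub.ALU @i0+i1  | 2-wide
1. ld.MEM/bne.BR @i2+i3  | 2-wide
2. or.ALU/beq.BR @i4+i5  | 2-wide
3. mulh.MUL @i6  | no-port MUL/MEM
4. ld.MEM @i7  | no-port MEM/MEM
5. st.MEM @i8  | no-port MEM/MEM
6. ld.MEM @i9  | WAW r0
7. xor.ALU @i10  | RAW r0
8. sll.ALU @i11  | tail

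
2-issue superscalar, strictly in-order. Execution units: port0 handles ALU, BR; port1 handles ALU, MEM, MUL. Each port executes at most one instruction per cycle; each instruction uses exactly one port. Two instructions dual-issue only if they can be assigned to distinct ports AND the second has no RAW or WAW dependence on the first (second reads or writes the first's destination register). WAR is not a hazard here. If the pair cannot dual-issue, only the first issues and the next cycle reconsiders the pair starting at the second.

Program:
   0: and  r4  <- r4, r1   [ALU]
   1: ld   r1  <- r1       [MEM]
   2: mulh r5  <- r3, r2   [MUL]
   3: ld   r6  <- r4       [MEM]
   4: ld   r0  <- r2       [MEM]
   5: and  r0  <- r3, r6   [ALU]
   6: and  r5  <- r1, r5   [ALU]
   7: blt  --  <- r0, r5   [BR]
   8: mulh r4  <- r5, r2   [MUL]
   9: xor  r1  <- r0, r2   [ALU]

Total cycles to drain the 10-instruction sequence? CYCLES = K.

t=0 i0+i1:and.ALU;ld.MEM ; 2-wide
t=1 i2:mulh.MUL ; no-port MUL/MEM
t=2 i3:ld.MEM ; no-port MEM/MEM
t=3 i4:ld.MEM ; WAW r0
t=4 i5+i6:and.ALU;and.ALU ; 2-wide
t=5 i7+i8:blt.BR;mulh.MUL ; 2-wide
t=6 i9:xor.ALU ; tail

CYCLES = 7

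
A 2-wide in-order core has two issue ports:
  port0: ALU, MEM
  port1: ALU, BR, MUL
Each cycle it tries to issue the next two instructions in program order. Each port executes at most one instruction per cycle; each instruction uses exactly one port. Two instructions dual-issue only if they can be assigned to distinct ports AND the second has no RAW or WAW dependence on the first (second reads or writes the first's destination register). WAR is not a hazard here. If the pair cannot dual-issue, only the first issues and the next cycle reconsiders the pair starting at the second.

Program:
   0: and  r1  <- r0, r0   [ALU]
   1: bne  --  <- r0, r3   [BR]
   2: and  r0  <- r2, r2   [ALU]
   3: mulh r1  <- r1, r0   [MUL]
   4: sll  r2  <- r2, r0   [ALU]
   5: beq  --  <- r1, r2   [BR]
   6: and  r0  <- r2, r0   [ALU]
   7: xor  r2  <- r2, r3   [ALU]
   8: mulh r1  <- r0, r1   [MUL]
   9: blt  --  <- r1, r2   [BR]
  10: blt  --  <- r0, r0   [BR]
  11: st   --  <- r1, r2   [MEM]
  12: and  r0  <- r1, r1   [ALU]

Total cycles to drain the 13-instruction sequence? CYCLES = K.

CYCLES = 8

c0: i0+i1 and.ALU bne.BR  2-wide
c1: i2 and.ALU  RAW r0
c2: i3+i4 mulh.MUL sll.ALU  2-wide
c3: i5+i6 beq.BR and.ALU  2-wide
c4: i7+i8 xor.ALU mulh.MUL  2-wide
c5: i9 blt.BR  no-port BR/BR
c6: i10+i11 blt.BR st.MEM  2-wide
c7: i12 and.ALU  tail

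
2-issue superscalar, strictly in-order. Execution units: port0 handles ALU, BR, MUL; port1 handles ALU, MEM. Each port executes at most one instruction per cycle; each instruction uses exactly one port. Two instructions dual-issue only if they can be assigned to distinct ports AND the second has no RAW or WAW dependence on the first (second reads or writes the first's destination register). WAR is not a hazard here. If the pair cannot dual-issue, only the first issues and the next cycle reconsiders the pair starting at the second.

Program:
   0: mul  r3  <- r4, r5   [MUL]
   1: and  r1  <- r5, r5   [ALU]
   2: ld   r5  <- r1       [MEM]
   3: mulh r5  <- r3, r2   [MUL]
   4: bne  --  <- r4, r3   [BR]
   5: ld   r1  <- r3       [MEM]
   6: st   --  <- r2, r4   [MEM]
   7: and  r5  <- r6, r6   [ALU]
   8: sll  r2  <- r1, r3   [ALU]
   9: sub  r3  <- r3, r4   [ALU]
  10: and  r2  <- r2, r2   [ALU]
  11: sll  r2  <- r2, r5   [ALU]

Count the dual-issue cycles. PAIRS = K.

0. mul and @i0,i1  | dual
1. ld @i2  | WAW r5
2. mulh @i3  | no-port MUL/BR
3. bne ld @i4,i5  | dual
4. st and @i6,i7  | dual
5. sll sub @i8,i9  | dual
6. and @i10  | RAW+WAW r2
7. sll @i11  | tail

PAIRS = 4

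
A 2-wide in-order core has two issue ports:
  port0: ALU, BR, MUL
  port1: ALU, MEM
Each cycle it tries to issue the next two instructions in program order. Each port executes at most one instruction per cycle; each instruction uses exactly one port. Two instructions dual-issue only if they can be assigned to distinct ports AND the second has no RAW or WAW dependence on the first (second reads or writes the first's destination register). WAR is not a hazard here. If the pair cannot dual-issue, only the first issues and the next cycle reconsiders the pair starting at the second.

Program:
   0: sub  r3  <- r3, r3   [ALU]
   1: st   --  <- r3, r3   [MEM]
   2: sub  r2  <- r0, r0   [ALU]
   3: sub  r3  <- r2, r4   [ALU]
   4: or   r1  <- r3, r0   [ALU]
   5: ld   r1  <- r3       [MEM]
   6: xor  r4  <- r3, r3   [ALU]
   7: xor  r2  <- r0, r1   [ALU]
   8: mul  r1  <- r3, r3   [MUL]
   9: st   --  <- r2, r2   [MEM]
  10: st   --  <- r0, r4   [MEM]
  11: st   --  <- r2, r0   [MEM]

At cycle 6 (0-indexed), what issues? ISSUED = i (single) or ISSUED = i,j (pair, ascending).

t=0 i0:sub ; RAW r3
t=1 i1/i2:st+sub ; dual
t=2 i3:sub ; RAW r3
t=3 i4:or ; WAW r1
t=4 i5/i6:ld+xor ; dual
t=5 i7/i8:xor+mul ; dual
t=6 i9:st ; no-port MEM/MEM
t=7 i10:st ; no-port MEM/MEM
t=8 i11:st ; tail

ISSUED = 9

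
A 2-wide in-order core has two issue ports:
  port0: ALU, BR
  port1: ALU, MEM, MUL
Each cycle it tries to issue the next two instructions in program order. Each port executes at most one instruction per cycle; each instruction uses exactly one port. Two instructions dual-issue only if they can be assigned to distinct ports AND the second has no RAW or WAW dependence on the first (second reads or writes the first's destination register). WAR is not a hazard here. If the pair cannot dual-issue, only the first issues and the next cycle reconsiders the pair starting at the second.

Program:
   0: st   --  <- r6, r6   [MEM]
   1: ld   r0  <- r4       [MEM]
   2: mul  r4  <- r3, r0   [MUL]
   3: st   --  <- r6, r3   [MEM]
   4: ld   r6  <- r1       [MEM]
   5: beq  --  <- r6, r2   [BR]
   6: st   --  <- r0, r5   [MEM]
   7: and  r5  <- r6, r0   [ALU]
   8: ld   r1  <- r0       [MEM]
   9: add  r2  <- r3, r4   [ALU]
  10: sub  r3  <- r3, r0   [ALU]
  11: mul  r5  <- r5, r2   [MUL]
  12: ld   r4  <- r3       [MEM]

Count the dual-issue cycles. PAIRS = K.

0. st @i0  | no-port MEM/MEM
1. ld @i1  | no-port MEM/MUL
2. mul @i2  | no-port MUL/MEM
3. st @i3  | no-port MEM/MEM
4. ld @i4  | RAW r6
5. beq+st @i5+i6  | dual
6. and+ld @i7+i8  | dual
7. add+sub @i9+i10  | dual
8. mul @i11  | no-port MUL/MEM
9. ld @i12  | tail

PAIRS = 3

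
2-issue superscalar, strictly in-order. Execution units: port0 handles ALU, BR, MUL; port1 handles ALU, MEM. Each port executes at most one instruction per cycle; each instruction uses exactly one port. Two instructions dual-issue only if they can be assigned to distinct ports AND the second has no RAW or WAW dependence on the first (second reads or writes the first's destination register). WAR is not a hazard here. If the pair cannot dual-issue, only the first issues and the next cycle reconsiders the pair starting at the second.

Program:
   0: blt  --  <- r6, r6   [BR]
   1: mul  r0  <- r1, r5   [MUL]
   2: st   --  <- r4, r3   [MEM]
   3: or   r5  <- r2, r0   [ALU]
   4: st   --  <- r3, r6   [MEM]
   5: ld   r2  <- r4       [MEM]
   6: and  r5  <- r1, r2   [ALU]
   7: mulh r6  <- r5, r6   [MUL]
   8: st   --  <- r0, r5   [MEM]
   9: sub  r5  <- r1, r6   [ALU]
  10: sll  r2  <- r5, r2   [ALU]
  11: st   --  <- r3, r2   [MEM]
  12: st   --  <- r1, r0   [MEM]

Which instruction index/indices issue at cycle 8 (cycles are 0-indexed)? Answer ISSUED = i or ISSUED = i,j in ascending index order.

ISSUED = 11

0. blt.BR @i0  | no-port BR/MUL
1. mul.MUL/st.MEM @i1,i2  | dual
2. or.ALU/st.MEM @i3,i4  | dual
3. ld.MEM @i5  | RAW r2
4. and.ALU @i6  | RAW r5
5. mulh.MUL/st.MEM @i7,i8  | dual
6. sub.ALU @i9  | RAW r5
7. sll.ALU @i10  | RAW r2
8. st.MEM @i11  | no-port MEM/MEM
9. st.MEM @i12  | tail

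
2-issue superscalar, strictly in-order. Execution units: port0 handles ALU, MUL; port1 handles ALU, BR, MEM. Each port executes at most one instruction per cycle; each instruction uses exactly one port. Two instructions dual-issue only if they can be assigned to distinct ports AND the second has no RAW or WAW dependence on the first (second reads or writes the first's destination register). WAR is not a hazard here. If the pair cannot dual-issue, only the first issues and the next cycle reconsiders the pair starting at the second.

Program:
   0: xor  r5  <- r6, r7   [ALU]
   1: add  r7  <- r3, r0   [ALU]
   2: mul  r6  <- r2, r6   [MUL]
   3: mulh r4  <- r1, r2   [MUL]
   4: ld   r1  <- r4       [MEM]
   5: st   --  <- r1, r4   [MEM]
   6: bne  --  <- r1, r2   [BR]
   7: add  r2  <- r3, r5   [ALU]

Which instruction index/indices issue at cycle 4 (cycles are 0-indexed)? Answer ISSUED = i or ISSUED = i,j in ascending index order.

ISSUED = 5

  cy0 -> i0&i1 (xor.ALU+add.ALU) dual
  cy1 -> i2 (mul.MUL) no-port MUL/MUL
  cy2 -> i3 (mulh.MUL) RAW r4
  cy3 -> i4 (ld.MEM) no-port MEM/MEM
  cy4 -> i5 (st.MEM) no-port MEM/BR
  cy5 -> i6&i7 (bne.BR+add.ALU) dual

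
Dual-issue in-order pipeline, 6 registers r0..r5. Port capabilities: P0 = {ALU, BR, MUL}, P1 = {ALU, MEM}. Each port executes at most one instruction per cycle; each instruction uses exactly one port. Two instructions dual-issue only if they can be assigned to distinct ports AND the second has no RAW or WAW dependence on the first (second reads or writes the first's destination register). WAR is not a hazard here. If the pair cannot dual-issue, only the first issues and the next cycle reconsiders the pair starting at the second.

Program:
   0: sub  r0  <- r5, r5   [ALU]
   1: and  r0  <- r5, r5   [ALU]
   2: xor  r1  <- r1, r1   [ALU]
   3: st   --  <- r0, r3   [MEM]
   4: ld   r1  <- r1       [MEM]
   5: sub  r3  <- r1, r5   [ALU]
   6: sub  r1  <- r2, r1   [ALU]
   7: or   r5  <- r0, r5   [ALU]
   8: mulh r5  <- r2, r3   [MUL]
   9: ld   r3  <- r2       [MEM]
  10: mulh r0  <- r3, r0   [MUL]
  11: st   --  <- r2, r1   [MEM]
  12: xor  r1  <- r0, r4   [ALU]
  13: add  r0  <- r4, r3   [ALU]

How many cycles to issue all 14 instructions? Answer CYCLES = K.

#0 head=0: sub i0 WAW r0
#1 head=1: and/xor i1&i2 2-wide
#2 head=3: st i3 no-port MEM/MEM
#3 head=4: ld i4 RAW r1
#4 head=5: sub/sub i5&i6 2-wide
#5 head=7: or i7 WAW r5
#6 head=8: mulh/ld i8&i9 2-wide
#7 head=10: mulh/st i10&i11 2-wide
#8 head=12: xor/add i12&i13 2-wide

CYCLES = 9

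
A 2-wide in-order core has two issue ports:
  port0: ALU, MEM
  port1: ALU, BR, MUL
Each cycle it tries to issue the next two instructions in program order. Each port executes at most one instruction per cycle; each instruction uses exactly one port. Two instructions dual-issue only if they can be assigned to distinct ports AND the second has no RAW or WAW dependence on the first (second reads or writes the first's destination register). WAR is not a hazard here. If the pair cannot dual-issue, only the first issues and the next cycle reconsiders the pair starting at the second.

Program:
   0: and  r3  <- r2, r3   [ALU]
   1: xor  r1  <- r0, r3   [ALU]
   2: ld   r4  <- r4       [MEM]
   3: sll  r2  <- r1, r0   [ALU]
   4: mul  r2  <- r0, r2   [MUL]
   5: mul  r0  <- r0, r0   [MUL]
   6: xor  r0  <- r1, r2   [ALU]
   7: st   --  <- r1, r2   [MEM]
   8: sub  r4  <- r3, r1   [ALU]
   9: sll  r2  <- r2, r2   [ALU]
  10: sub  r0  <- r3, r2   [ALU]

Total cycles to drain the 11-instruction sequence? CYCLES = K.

CYCLES = 8

t=0 i0:and.ALU ; RAW r3
t=1 i1,i2:xor.ALU/ld.MEM ; pair
t=2 i3:sll.ALU ; RAW+WAW r2
t=3 i4:mul.MUL ; no-port MUL/MUL
t=4 i5:mul.MUL ; WAW r0
t=5 i6,i7:xor.ALU/st.MEM ; pair
t=6 i8,i9:sub.ALU/sll.ALU ; pair
t=7 i10:sub.ALU ; tail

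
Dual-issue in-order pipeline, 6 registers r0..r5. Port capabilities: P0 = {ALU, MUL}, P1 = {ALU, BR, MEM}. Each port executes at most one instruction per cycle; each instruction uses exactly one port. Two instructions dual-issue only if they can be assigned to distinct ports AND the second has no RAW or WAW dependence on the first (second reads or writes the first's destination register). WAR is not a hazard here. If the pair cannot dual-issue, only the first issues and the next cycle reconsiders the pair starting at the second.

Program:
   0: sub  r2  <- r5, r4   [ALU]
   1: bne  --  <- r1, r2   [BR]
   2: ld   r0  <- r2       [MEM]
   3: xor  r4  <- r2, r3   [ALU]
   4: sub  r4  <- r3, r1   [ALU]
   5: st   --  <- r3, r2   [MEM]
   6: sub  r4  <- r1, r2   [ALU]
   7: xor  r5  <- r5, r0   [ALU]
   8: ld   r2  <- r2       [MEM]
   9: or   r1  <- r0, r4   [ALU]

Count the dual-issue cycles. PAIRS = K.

  cy0 -> i0 (sub.ALU) RAW r2
  cy1 -> i1 (bne.BR) no-port BR/MEM
  cy2 -> i2&i3 (ld.MEM xor.ALU) dual
  cy3 -> i4&i5 (sub.ALU st.MEM) dual
  cy4 -> i6&i7 (sub.ALU xor.ALU) dual
  cy5 -> i8&i9 (ld.MEM or.ALU) dual

PAIRS = 4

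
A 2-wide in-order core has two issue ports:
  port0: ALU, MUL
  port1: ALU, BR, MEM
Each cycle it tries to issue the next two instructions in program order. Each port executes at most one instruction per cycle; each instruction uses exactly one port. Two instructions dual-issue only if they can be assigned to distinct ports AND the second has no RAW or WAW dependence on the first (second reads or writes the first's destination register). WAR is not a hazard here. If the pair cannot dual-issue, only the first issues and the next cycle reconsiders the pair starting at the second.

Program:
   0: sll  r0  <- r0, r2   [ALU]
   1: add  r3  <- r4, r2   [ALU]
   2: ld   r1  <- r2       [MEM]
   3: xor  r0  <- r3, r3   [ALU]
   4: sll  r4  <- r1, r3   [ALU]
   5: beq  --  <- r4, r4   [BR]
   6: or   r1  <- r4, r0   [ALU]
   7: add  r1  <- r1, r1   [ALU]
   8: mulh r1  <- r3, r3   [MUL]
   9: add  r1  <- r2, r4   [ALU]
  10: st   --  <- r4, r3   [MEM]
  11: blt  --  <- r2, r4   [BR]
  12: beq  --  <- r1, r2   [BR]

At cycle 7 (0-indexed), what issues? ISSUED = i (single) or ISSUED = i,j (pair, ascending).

ISSUED = 11

t=0 i0&i1:sll add ; 2-wide
t=1 i2&i3:ld xor ; 2-wide
t=2 i4:sll ; RAW r4
t=3 i5&i6:beq or ; 2-wide
t=4 i7:add ; WAW r1
t=5 i8:mulh ; WAW r1
t=6 i9&i10:add st ; 2-wide
t=7 i11:blt ; no-port BR/BR
t=8 i12:beq ; tail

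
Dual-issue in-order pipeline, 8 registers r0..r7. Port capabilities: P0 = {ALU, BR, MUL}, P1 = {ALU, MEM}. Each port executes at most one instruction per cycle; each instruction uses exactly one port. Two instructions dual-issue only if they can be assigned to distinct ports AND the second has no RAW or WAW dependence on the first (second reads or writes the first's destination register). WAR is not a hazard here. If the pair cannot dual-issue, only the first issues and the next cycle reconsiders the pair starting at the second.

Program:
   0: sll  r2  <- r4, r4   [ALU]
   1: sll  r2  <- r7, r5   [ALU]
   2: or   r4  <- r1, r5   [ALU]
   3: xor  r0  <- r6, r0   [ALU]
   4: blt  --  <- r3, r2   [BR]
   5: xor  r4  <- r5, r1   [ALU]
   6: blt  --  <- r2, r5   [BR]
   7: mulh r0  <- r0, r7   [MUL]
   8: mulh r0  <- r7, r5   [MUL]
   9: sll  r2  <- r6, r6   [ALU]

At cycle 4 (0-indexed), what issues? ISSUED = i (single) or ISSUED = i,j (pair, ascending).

[0] i0  sll.ALU  -- WAW r2
[1] i1&i2  sll.ALU/or.ALU  -- 2-wide
[2] i3&i4  xor.ALU/blt.BR  -- 2-wide
[3] i5&i6  xor.ALU/blt.BR  -- 2-wide
[4] i7  mulh.MUL  -- no-port MUL/MUL
[5] i8&i9  mulh.MUL/sll.ALU  -- 2-wide

ISSUED = 7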